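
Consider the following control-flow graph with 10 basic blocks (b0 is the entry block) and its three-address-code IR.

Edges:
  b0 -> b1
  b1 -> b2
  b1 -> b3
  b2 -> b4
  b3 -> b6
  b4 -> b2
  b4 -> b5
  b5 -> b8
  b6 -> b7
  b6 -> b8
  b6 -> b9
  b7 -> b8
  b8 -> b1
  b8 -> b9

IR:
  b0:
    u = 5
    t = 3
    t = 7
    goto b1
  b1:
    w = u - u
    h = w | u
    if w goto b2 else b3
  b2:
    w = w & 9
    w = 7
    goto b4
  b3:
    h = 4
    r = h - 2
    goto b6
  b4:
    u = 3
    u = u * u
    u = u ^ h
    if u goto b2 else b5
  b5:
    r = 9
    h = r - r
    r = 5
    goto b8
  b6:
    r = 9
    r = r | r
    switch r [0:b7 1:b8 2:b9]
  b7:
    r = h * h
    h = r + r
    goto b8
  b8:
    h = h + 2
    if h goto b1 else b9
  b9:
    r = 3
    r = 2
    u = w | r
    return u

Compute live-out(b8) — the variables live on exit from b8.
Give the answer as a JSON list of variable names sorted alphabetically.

def/use:
  b0: {t,u} / ∅
  b1: {h,w} / {u}
  b2: {w} / {w}
  b3: {h,r} / ∅
  b4: {u} / {h}
  b5: {h,r} / ∅
  b6: {r} / ∅
  b7: {h,r} / {h}
  b8: {h} / {h}
  b9: {r,u} / {w}

Backward fixpoint:
  live b0: ∅→{u}
  live b1: {u}→{h,u,w}
  live b2: {h,w}→{h,w}
  live b3: {u,w}→{h,u,w}
  live b4: {h,w}→{h,u,w}
  live b5: {u,w}→{h,u,w}
  live b6: {h,u,w}→{h,u,w}
  live b7: {h,u,w}→{h,u,w}
  live b8: {h,u,w}→{u,w}
  live b9: {w}→∅

live-out(b8) = ["u", "w"]

Answer: ["u", "w"]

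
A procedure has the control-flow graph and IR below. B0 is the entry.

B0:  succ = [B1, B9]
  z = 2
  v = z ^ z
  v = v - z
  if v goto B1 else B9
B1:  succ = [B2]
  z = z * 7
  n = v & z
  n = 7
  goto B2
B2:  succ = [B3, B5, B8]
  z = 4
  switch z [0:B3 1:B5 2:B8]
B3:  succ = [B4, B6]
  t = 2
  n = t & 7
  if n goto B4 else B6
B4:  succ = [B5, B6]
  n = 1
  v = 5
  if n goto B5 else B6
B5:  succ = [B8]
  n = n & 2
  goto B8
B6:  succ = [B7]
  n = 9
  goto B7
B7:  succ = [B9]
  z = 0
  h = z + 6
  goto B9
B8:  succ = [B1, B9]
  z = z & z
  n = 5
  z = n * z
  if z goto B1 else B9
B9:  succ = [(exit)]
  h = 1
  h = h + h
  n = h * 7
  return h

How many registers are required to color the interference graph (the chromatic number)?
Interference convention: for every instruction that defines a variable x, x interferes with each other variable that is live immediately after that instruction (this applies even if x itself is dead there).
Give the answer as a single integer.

Per-block:
  B0: {v,z} / ∅
  B1: {n,z} / {v,z}
  B2: {z} / ∅
  B3: {n,t} / ∅
  B4: {n,v} / ∅
  B5: {n} / {n}
  B6: {n} / ∅
  B7: {h,z} / ∅
  B8: {n,z} / {z}
  B9: {h,n} / ∅

Liveness:
  live B0: ∅→{v,z}
  live B1: {v,z}→{n,v}
  live B2: {n,v}→{n,v,z}
  live B3: {z}→{z}
  live B4: {z}→{n,v,z}
  live B5: {n,v,z}→{v,z}
  live B6: ∅→∅
  live B7: ∅→∅
  live B8: {v,z}→{v,z}
  live B9: ∅→∅

Conflict graph:
  h — {n}
  n — {h,v,z}
  t — {z}
  v — {n,z}
  z — {n,t,v}

Registers:
  clique {n,v,z} ⇒ need ≥ 3
  assign h→R1 n→R0 t→R0 v→R2 z→R1 — no edge inside a register ⇒ χ ≤ 3
  χ = 3

Answer: 3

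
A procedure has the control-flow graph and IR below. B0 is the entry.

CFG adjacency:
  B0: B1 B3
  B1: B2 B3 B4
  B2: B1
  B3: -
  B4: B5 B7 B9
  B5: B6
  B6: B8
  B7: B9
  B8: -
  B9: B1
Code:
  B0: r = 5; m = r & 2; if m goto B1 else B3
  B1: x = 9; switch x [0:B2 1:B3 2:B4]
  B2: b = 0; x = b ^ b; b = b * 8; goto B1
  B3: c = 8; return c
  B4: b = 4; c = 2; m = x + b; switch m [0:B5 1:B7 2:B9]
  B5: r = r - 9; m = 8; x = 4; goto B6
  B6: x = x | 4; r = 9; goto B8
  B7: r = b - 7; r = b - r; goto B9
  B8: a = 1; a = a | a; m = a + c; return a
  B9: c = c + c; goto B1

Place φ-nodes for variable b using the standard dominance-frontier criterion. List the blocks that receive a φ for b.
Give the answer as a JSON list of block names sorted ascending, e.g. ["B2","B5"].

idom tree: B1←B0 B2←B1 B3←B0 B4←B1 B5←B4 B6←B5 B7←B4 B8←B6 B9←B4
Dom∩ at merges:
  B1: preds {B0,B2,B9}: {B0} ∩ {B0,B1,B2} ∩ {B0,B1,B4,B9} = {B0}; idom=B0
  B3: preds {B0,B1}: {B0} ∩ {B0,B1} = {B0}; idom=B0
  B9: preds {B4,B7}: {B0,B1,B4} ∩ {B0,B1,B4,B7} = {B0,B1,B4}; idom=B4

Frontier:
  join B1 pred B0: · stop@B0
  join B1 pred B2: B2→B1 stop@B0
  join B1 pred B9: B9→B4→B1 stop@B0
  join B3 pred B0: · stop@B0
  join B3 pred B1: B1 stop@B0
  join B9 pred B4: · stop@B4
  join B9 pred B7: B7 stop@B4
  DF(B0)=∅
  DF(B1)={B1,B3}
  DF(B2)={B1}
  DF(B3)=∅
  DF(B4)={B1}
  DF(B5)=∅
  DF(B6)=∅
  DF(B7)={B9}
  DF(B8)=∅
  DF(B9)={B1}

φ for b: defs {B2,B4}
  DF⁺ = {B1,B3}

Answer: ["B1", "B3"]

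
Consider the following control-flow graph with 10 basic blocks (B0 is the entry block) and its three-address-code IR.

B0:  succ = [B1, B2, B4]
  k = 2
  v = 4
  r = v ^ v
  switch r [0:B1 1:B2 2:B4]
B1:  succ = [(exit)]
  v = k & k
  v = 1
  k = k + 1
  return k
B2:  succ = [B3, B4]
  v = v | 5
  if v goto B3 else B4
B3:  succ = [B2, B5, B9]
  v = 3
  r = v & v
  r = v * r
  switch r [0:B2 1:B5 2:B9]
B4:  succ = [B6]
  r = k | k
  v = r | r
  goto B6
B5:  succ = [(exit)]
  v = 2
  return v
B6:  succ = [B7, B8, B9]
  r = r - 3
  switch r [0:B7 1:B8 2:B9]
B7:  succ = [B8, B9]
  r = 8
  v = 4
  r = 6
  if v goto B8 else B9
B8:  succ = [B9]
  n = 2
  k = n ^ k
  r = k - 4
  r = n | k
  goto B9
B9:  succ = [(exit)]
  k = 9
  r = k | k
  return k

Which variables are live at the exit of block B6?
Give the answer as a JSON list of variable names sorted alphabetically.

Answer: ["k"]

Working:
def/use:
  B0: def={k,r,v} ue=∅
  B1: def={k,v} ue={k}
  B2: def={v} ue={v}
  B3: def={r,v} ue=∅
  B4: def={r,v} ue={k}
  B5: def={v} ue=∅
  B6: def={r} ue={r}
  B7: def={r,v} ue=∅
  B8: def={k,n,r} ue={k}
  B9: def={k,r} ue=∅

Liveness:
  B0: in=∅ out={k,v}
  B1: in={k} out=∅
  B2: in={k,v} out={k}
  B3: in={k} out={k,v}
  B4: in={k} out={k,r}
  B5: in=∅ out=∅
  B6: in={k,r} out={k}
  B7: in={k} out={k}
  B8: in={k} out=∅
  B9: in=∅ out=∅

live-out(B6) = ["k"]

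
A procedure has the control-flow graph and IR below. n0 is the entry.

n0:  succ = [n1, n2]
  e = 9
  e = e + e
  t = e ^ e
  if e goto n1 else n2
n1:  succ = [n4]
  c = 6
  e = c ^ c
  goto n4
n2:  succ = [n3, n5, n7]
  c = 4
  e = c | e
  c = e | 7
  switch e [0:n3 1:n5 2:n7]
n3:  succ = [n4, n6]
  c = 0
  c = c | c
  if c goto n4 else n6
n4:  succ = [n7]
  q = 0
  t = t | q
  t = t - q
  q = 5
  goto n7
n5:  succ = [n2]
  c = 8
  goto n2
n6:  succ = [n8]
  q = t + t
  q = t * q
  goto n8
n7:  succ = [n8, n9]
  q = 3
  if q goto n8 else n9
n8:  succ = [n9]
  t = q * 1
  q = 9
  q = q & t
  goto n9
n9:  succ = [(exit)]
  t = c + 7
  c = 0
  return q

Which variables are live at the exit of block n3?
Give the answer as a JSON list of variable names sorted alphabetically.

Answer: ["c", "t"]

Working:
def/use:
  n0: {e,t} / ∅
  n1: {c,e} / ∅
  n2: {c,e} / {e}
  n3: {c} / ∅
  n4: {q,t} / {t}
  n5: {c} / ∅
  n6: {q} / {t}
  n7: {q} / ∅
  n8: {q,t} / {q}
  n9: {c,t} / {c,q}

Live sets:
  live n0: ∅→{e,t}
  live n1: {t}→{c,t}
  live n2: {e,t}→{c,e,t}
  live n3: {t}→{c,t}
  live n4: {c,t}→{c}
  live n5: {e,t}→{e,t}
  live n6: {c,t}→{c,q}
  live n7: {c}→{c,q}
  live n8: {c,q}→{c,q}
  live n9: {c,q}→∅

live-out(n3) = ["c", "t"]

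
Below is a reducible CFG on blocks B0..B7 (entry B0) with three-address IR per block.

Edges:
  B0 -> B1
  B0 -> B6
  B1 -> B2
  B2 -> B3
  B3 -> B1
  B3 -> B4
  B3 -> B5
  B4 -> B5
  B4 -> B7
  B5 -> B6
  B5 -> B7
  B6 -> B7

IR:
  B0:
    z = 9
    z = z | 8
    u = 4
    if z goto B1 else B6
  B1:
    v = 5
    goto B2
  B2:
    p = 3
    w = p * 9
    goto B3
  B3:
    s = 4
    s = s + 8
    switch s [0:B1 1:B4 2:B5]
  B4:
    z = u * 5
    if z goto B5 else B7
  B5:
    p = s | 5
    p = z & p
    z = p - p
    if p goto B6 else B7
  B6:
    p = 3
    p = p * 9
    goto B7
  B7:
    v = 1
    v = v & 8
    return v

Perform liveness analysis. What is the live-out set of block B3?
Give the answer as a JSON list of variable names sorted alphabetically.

def/use:
  B0 def {u,z} use ∅
  B1 def {v} use ∅
  B2 def {p,w} use ∅
  B3 def {s} use ∅
  B4 def {z} use {u}
  B5 def {p,z} use {s,z}
  B6 def {p} use ∅
  B7 def {v} use ∅

Backward fixpoint:
  B0 li=∅ lo={u,z}
  B1 li={u,z} lo={u,z}
  B2 li={u,z} lo={u,z}
  B3 li={u,z} lo={s,u,z}
  B4 li={s,u} lo={s,z}
  B5 li={s,z} lo=∅
  B6 li=∅ lo=∅
  B7 li=∅ lo=∅

live-out(B3) = ["s", "u", "z"]

Answer: ["s", "u", "z"]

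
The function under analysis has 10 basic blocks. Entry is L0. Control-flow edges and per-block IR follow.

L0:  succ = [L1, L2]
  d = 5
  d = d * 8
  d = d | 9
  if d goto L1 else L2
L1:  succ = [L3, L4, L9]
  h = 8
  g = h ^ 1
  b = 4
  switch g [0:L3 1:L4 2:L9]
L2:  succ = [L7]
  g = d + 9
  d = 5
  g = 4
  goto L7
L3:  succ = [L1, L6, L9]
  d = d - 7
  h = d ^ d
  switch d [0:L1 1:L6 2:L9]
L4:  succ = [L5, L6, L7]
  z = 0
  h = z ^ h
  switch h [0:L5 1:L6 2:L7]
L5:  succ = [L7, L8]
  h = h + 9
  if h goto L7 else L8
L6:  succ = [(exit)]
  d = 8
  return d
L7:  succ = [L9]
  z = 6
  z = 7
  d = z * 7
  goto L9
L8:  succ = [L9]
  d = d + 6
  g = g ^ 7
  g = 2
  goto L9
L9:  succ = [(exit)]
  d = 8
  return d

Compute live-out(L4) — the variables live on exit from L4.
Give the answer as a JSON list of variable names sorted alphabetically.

Per-block:
  L0 def {d} use ∅
  L1 def {b,g,h} use ∅
  L2 def {d,g} use {d}
  L3 def {d,h} use {d}
  L4 def {h,z} use {h}
  L5 def {h} use {h}
  L6 def {d} use ∅
  L7 def {d,z} use ∅
  L8 def {d,g} use {d,g}
  L9 def {d} use ∅

Backward fixpoint:
  L0 li=∅ lo={d}
  L1 li={d} lo={d,g,h}
  L2 li={d} lo=∅
  L3 li={d} lo={d}
  L4 li={d,g,h} lo={d,g,h}
  L5 li={d,g,h} lo={d,g}
  L6 li=∅ lo=∅
  L7 li=∅ lo=∅
  L8 li={d,g} lo=∅
  L9 li=∅ lo=∅

live-out(L4) = ["d", "g", "h"]

Answer: ["d", "g", "h"]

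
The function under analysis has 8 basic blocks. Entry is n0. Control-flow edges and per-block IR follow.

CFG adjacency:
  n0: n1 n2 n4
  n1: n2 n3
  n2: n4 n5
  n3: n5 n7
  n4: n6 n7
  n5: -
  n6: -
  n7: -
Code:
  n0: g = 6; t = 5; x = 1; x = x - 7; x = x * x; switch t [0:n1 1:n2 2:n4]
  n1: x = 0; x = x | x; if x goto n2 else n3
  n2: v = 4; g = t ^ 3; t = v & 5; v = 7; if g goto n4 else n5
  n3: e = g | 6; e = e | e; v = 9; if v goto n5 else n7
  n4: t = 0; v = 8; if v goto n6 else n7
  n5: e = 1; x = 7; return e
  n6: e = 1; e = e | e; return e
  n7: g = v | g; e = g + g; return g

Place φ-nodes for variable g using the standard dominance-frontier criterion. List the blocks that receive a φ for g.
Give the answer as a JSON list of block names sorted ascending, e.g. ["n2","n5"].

idom tree: n1←n0 n2←n0 n3←n1 n4←n0 n5←n0 n6←n4 n7←n0
Dom at joins:
  n2: preds {n0,n1}: {n0} ∩ {n0,n1} = {n0}; idom=n0
  n4: preds {n0,n2}: {n0} ∩ {n0,n2} = {n0}; idom=n0
  n5: preds {n2,n3}: {n0,n2} ∩ {n0,n1,n3} = {n0}; idom=n0
  n7: preds {n3,n4}: {n0,n1,n3} ∩ {n0,n4} = {n0}; idom=n0

DF walk-up:
  n2←n0: walk · to n0
  n2←n1: walk n1 to n0
  n4←n0: walk · to n0
  n4←n2: walk n2 to n0
  n5←n2: walk n2 to n0
  n5←n3: walk n3→n1 to n0
  n7←n3: walk n3→n1 to n0
  n7←n4: walk n4 to n0
  DF(n0)=∅
  DF(n1)={n2,n5,n7}
  DF(n2)={n4,n5}
  DF(n3)={n5,n7}
  DF(n4)={n7}
  DF(n5)=∅
  DF(n6)=∅
  DF(n7)=∅

φ for g: defs {n0,n2,n7}
  DF⁺ = {n4,n5,n7}

Answer: ["n4", "n5", "n7"]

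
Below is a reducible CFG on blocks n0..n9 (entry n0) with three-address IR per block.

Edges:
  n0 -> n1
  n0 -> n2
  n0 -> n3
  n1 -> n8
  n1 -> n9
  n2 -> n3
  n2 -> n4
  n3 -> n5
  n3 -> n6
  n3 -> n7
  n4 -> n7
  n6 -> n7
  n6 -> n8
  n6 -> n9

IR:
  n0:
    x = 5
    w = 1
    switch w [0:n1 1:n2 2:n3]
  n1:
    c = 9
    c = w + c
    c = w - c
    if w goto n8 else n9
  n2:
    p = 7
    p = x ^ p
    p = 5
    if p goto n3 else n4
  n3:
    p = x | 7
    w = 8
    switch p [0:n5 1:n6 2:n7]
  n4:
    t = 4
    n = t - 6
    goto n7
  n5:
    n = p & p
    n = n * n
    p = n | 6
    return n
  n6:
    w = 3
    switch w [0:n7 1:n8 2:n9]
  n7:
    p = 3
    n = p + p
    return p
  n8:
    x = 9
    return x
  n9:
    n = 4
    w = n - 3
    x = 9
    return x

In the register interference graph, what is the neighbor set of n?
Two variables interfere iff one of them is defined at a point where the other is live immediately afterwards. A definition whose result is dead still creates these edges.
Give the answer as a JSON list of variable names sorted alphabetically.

Block summaries:
  n0 def {w,x} use ∅
  n1 def {c} use {w}
  n2 def {p} use {x}
  n3 def {p,w} use {x}
  n4 def {n,t} use ∅
  n5 def {n,p} use {p}
  n6 def {w} use ∅
  n7 def {n,p} use ∅
  n8 def {x} use ∅
  n9 def {n,w,x} use ∅

Liveness:
  n0: in=∅ out={w,x}
  n1: in={w} out=∅
  n2: in={x} out={x}
  n3: in={x} out={p}
  n4: in=∅ out=∅
  n5: in={p} out=∅
  n6: in=∅ out=∅
  n7: in=∅ out=∅
  n8: in=∅ out=∅
  n9: in=∅ out=∅

Interfere edges:
  c — {w}
  n — {p}
  p — {n,w,x}
  t — ∅
  w — {c,p,x}
  x — {p,w}

N(n) = ["p"]

Answer: ["p"]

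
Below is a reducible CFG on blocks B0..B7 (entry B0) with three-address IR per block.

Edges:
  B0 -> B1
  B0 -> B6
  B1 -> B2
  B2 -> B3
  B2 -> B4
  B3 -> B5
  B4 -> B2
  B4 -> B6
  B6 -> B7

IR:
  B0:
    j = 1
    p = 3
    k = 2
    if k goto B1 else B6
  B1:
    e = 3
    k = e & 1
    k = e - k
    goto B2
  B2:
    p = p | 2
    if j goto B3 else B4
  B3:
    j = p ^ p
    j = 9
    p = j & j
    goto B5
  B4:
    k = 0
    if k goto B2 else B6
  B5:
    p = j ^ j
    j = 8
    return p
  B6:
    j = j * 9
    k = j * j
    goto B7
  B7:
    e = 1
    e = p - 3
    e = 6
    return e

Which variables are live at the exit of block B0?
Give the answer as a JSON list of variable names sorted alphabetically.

Block summaries:
  B0: {j,k,p} / ∅
  B1: {e,k} / ∅
  B2: {p} / {j,p}
  B3: {j,p} / {p}
  B4: {k} / ∅
  B5: {j,p} / {j}
  B6: {j,k} / {j}
  B7: {e} / {p}

Liveness:
  B0 li=∅ lo={j,p}
  B1 li={j,p} lo={j,p}
  B2 li={j,p} lo={j,p}
  B3 li={p} lo={j}
  B4 li={j,p} lo={j,p}
  B5 li={j} lo=∅
  B6 li={j,p} lo={p}
  B7 li={p} lo=∅

live-out(B0) = ["j", "p"]

Answer: ["j", "p"]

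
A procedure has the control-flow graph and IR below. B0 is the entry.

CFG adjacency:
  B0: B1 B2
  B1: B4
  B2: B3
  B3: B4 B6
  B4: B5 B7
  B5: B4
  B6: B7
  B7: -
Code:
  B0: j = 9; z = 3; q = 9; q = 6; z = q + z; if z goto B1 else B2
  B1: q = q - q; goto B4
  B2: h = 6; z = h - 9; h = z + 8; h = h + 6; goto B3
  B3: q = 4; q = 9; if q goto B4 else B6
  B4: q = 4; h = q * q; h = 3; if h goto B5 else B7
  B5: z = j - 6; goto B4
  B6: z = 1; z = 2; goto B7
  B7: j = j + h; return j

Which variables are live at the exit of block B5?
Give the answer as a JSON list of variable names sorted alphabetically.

Answer: ["j"]

Analysis:
def/use:
  B0: {j,q,z} / ∅
  B1: {q} / {q}
  B2: {h,z} / ∅
  B3: {q} / ∅
  B4: {h,q} / ∅
  B5: {z} / {j}
  B6: {z} / ∅
  B7: {j} / {h,j}

Backward fixpoint:
  B0 li=∅ lo={j,q}
  B1 li={j,q} lo={j}
  B2 li={j} lo={h,j}
  B3 li={h,j} lo={h,j}
  B4 li={j} lo={h,j}
  B5 li={j} lo={j}
  B6 li={h,j} lo={h,j}
  B7 li={h,j} lo=∅

live-out(B5) = ["j"]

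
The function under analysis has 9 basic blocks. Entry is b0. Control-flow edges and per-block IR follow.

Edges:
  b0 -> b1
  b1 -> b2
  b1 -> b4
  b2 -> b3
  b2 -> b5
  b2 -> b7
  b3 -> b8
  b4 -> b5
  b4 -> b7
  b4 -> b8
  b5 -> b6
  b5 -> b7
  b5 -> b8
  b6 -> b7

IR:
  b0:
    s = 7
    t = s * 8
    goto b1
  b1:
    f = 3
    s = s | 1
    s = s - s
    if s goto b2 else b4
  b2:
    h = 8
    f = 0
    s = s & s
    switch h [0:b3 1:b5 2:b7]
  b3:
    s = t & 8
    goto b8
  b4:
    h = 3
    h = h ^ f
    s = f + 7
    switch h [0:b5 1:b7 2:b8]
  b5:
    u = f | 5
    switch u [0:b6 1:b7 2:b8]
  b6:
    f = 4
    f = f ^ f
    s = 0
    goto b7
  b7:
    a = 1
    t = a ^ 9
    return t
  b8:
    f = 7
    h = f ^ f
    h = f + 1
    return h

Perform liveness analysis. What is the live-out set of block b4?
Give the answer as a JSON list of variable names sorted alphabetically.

Answer: ["f"]

Derivation:
Block summaries:
  b0: {s,t} / ∅
  b1: {f,s} / {s}
  b2: {f,h,s} / {s}
  b3: {s} / {t}
  b4: {h,s} / {f}
  b5: {u} / {f}
  b6: {f,s} / ∅
  b7: {a,t} / ∅
  b8: {f,h} / ∅

Backward fixpoint:
  live b0: ∅→{s,t}
  live b1: {s,t}→{f,s,t}
  live b2: {s,t}→{f,t}
  live b3: {t}→∅
  live b4: {f}→{f}
  live b5: {f}→∅
  live b6: ∅→∅
  live b7: ∅→∅
  live b8: ∅→∅

live-out(b4) = ["f"]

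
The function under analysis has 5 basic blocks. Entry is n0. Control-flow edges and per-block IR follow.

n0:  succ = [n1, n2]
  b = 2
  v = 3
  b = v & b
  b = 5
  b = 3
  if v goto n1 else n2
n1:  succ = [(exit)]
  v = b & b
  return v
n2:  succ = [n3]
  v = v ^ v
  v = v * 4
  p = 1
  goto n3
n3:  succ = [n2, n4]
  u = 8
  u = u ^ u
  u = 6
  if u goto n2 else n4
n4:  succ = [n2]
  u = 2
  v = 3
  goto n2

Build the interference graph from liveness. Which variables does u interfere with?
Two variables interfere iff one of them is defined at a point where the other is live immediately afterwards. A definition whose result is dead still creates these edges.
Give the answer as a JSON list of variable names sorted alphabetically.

Answer: ["v"]

Analysis:
Per-block:
  n0: {b,v} / ∅
  n1: {v} / {b}
  n2: {p,v} / {v}
  n3: {u} / ∅
  n4: {u,v} / ∅

Live sets:
  live n0: ∅→{b,v}
  live n1: {b}→∅
  live n2: {v}→{v}
  live n3: {v}→{v}
  live n4: ∅→{v}

Conflict graph:
  b — {v}
  p — {v}
  u — {v}
  v — {b,p,u}

N(u) = ["v"]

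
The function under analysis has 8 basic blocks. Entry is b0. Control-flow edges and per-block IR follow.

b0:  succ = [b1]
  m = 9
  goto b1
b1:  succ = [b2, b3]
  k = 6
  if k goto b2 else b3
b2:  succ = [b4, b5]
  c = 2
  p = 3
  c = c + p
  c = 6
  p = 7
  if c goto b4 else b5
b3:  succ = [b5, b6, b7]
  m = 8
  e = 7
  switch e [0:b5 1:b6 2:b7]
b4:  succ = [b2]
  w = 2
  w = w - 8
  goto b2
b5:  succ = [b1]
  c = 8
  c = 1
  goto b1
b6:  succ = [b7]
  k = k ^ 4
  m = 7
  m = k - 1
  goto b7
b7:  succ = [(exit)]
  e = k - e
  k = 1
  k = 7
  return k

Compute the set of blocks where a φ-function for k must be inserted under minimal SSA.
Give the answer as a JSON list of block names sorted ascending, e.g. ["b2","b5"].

Answer: ["b1", "b7"]

Derivation:
idom tree: b1←b0 b2←b1 b3←b1 b4←b2 b5←b1 b6←b3 b7←b3
Dom∩ at merges:
  b1: preds {b0,b5}: {b0} ∩ {b0,b1,b5} = {b0}; idom=b0
  b2: preds {b1,b4}: {b0,b1} ∩ {b0,b1,b2,b4} = {b0,b1}; idom=b1
  b5: preds {b2,b3}: {b0,b1,b2} ∩ {b0,b1,b3} = {b0,b1}; idom=b1
  b7: preds {b3,b6}: {b0,b1,b3} ∩ {b0,b1,b3,b6} = {b0,b1,b3}; idom=b3

Frontier:
  join b1 pred b0: · stop@b0
  join b1 pred b5: b5→b1 stop@b0
  join b2 pred b1: · stop@b1
  join b2 pred b4: b4→b2 stop@b1
  join b5 pred b2: b2 stop@b1
  join b5 pred b3: b3 stop@b1
  join b7 pred b3: · stop@b3
  join b7 pred b6: b6 stop@b3
  b0: DF=∅
  b1: DF={b1}
  b2: DF={b2,b5}
  b3: DF={b5}
  b4: DF={b2}
  b5: DF={b1}
  b6: DF={b7}
  b7: DF=∅

φ for k: defs {b1,b6,b7}
  DF⁺ = {b1,b7}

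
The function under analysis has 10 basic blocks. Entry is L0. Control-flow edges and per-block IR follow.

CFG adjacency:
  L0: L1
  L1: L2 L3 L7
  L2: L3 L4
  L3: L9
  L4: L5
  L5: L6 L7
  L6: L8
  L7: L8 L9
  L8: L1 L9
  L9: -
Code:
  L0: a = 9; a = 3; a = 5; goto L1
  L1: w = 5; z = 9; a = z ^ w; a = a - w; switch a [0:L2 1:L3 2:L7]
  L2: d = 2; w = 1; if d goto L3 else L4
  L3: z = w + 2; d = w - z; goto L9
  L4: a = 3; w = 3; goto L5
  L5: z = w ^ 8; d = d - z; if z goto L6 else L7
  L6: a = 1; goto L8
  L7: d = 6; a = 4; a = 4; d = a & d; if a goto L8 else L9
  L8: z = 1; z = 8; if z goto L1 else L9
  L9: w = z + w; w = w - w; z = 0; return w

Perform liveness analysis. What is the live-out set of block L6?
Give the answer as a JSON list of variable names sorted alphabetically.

Answer: ["w"]

Working:
Block summaries:
  L0 def {a} use ∅
  L1 def {a,w,z} use ∅
  L2 def {d,w} use ∅
  L3 def {d,z} use {w}
  L4 def {a,w} use ∅
  L5 def {d,z} use {d,w}
  L6 def {a} use ∅
  L7 def {a,d} use ∅
  L8 def {z} use ∅
  L9 def {w,z} use {w,z}

Live sets:
  L0: in=∅ out=∅
  L1: in=∅ out={w,z}
  L2: in=∅ out={d,w}
  L3: in={w} out={w,z}
  L4: in={d} out={d,w}
  L5: in={d,w} out={w,z}
  L6: in={w} out={w}
  L7: in={w,z} out={w,z}
  L8: in={w} out={w,z}
  L9: in={w,z} out=∅

live-out(L6) = ["w"]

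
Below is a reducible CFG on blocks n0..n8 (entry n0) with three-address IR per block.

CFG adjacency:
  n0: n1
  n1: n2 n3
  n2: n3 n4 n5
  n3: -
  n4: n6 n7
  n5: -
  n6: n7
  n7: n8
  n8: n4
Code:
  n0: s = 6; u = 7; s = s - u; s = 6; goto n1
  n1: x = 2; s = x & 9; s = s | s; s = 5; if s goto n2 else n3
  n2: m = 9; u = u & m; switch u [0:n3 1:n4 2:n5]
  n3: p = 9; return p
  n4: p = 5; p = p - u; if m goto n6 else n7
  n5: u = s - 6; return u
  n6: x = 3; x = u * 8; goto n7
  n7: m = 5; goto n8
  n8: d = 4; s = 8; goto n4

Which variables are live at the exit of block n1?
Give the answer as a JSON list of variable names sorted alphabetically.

Answer: ["s", "u"]

Derivation:
def/use:
  n0: {s,u} / ∅
  n1: {s,x} / ∅
  n2: {m,u} / {u}
  n3: {p} / ∅
  n4: {p} / {m,u}
  n5: {u} / {s}
  n6: {x} / {u}
  n7: {m} / ∅
  n8: {d,s} / ∅

Backward fixpoint:
  n0: in=∅ out={u}
  n1: in={u} out={s,u}
  n2: in={s,u} out={m,s,u}
  n3: in=∅ out=∅
  n4: in={m,u} out={u}
  n5: in={s} out=∅
  n6: in={u} out={u}
  n7: in={u} out={m,u}
  n8: in={m,u} out={m,u}

live-out(n1) = ["s", "u"]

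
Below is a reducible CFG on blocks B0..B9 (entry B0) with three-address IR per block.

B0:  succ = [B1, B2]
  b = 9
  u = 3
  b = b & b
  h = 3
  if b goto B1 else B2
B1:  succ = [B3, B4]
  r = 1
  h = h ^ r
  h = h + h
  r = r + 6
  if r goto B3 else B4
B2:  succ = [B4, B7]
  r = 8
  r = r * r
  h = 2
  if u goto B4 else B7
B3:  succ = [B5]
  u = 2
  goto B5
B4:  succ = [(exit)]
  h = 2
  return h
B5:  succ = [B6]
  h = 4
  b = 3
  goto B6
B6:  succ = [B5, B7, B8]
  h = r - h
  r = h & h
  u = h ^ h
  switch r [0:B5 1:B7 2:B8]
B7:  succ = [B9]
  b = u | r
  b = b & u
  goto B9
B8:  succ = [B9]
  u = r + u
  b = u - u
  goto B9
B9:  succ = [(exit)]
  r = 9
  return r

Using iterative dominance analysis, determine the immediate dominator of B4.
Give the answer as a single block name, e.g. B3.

idom tree: B1←B0 B2←B0 B3←B1 B4←B0 B5←B3 B6←B5 B7←B0 B8←B6 B9←B0
Dom at joins:
  B4: preds {B1,B2}: {B0,B1} ∩ {B0,B2} = {B0}; idom=B0
  B5: preds {B3,B6}: {B0,B1,B3} ∩ {B0,B1,B3,B5,B6} = {B0,B1,B3}; idom=B3
  B7: preds {B2,B6}: {B0,B2} ∩ {B0,B1,B3,B5,B6} = {B0}; idom=B0
  B9: preds {B7,B8}: {B0,B7} ∩ {B0,B1,B3,B5,B6,B8} = {B0}; idom=B0

idom(B4) = B0

Answer: B0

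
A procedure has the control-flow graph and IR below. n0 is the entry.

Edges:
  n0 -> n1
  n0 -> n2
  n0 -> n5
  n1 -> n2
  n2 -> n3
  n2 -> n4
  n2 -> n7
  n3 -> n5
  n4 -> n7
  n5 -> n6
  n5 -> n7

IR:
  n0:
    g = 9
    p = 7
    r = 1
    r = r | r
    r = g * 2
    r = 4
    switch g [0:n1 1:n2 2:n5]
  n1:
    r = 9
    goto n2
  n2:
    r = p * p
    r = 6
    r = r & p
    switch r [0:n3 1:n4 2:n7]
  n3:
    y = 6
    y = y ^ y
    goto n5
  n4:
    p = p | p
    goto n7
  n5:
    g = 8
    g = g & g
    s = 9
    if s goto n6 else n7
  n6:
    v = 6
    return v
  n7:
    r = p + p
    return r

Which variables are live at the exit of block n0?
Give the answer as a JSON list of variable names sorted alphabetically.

def/use:
  n0: def={g,p,r} ue=∅
  n1: def={r} ue=∅
  n2: def={r} ue={p}
  n3: def={y} ue=∅
  n4: def={p} ue={p}
  n5: def={g,s} ue=∅
  n6: def={v} ue=∅
  n7: def={r} ue={p}

Live sets:
  n0 li=∅ lo={p}
  n1 li={p} lo={p}
  n2 li={p} lo={p}
  n3 li={p} lo={p}
  n4 li={p} lo={p}
  n5 li={p} lo={p}
  n6 li=∅ lo=∅
  n7 li={p} lo=∅

live-out(n0) = ["p"]

Answer: ["p"]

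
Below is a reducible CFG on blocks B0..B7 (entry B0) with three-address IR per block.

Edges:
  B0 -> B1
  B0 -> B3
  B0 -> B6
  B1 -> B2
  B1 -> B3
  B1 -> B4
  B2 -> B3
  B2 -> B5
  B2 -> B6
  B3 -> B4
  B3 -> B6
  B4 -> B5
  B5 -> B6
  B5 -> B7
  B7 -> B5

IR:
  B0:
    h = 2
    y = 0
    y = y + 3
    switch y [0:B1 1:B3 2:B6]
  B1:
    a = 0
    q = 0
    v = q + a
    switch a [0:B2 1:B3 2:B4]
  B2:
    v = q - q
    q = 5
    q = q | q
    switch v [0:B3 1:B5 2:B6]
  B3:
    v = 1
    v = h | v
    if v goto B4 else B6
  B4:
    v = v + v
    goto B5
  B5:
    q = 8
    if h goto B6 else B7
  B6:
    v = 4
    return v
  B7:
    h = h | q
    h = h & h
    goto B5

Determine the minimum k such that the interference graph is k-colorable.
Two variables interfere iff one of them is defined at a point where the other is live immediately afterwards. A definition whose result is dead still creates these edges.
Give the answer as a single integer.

Per-block:
  B0: def={h,y} ue=∅
  B1: def={a,q,v} ue=∅
  B2: def={q,v} ue={q}
  B3: def={v} ue={h}
  B4: def={v} ue={v}
  B5: def={q} ue={h}
  B6: def={v} ue=∅
  B7: def={h} ue={h,q}

Backward fixpoint:
  B0: in=∅ out={h}
  B1: in={h} out={h,q,v}
  B2: in={h,q} out={h}
  B3: in={h} out={h,v}
  B4: in={h,v} out={h}
  B5: in={h} out={h,q}
  B6: in=∅ out=∅
  B7: in={h,q} out={h}

Interference:
  a: {h,q,v}
  h: {a,q,v,y}
  q: {a,h,v}
  v: {a,h,q}
  y: {h}

Registers:
  {a,h,q,v} pairwise interfere (4-clique) ⇒ χ ≥ 4
  assign a→c1 h→c0 q→c2 v→c3 y→c1 — no edge inside a register ⇒ χ ≤ 4
  χ = 4

Answer: 4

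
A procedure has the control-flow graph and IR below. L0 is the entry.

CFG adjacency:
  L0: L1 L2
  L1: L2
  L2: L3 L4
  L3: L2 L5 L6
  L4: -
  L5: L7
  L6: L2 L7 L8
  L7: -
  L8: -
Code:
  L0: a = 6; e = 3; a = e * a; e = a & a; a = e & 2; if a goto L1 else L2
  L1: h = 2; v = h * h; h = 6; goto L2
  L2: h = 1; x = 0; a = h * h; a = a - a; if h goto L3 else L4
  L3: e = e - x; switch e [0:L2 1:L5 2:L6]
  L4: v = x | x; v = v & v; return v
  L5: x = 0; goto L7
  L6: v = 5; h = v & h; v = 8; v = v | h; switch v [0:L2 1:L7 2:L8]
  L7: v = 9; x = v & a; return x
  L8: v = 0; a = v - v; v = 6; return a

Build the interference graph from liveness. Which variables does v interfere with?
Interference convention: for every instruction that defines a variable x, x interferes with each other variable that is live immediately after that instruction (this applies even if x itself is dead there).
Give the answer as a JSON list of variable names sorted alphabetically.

Per-block:
  L0: {a,e} / ∅
  L1: {h,v} / ∅
  L2: {a,h,x} / ∅
  L3: {e} / {e,x}
  L4: {v} / {x}
  L5: {x} / ∅
  L6: {h,v} / {h}
  L7: {v,x} / {a}
  L8: {a,v} / ∅

Backward fixpoint:
  L0 li=∅ lo={e}
  L1 li={e} lo={e}
  L2 li={e} lo={a,e,h,x}
  L3 li={a,e,h,x} lo={a,e,h}
  L4 li={x} lo=∅
  L5 li={a} lo={a}
  L6 li={a,e,h} lo={a,e}
  L7 li={a} lo=∅
  L8 li=∅ lo=∅

Interference:
  a: {e,h,v,x}
  e: {a,h,v,x}
  h: {a,e,v,x}
  v: {a,e,h}
  x: {a,e,h}

N(v) = ["a", "e", "h"]

Answer: ["a", "e", "h"]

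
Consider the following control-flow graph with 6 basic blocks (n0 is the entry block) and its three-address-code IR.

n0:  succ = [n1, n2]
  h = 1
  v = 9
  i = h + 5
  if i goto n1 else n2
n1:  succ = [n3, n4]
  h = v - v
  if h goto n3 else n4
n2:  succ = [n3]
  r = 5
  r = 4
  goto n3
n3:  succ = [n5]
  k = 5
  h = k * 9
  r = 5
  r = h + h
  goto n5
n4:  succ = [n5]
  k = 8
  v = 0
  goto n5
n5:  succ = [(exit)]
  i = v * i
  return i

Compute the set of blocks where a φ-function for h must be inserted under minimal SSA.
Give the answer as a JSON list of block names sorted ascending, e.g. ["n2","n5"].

Answer: ["n3", "n5"]

Working:
idom tree: n1←n0 n2←n0 n3←n0 n4←n1 n5←n0
Join-block Dom:
  n3: preds {n1,n2}: {n0,n1} ∩ {n0,n2} = {n0}; idom=n0
  n5: preds {n3,n4}: {n0,n3} ∩ {n0,n1,n4} = {n0}; idom=n0

Frontier:
  join n3 pred n1: n1 stop@n0
  join n3 pred n2: n2 stop@n0
  join n5 pred n3: n3 stop@n0
  join n5 pred n4: n4→n1 stop@n0
  DF(n0)=∅
  DF(n1)={n3,n5}
  DF(n2)={n3}
  DF(n3)={n5}
  DF(n4)={n5}
  DF(n5)=∅

φ for h: defs {n0,n1,n3}
  DF⁺ = {n3,n5}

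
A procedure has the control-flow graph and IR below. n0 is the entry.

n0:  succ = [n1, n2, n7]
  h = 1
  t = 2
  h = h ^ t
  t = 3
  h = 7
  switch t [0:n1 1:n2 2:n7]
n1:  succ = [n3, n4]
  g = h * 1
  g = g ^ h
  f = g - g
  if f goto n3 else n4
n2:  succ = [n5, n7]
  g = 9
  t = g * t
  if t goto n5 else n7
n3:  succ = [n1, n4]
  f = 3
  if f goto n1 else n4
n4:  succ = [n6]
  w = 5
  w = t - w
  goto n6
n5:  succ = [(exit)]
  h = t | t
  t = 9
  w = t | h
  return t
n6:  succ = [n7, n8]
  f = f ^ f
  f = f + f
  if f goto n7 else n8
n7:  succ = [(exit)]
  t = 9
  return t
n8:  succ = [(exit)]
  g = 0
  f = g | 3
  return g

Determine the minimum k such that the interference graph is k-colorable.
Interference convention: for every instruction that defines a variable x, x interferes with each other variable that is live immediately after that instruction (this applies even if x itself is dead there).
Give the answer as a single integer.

Answer: 4

Derivation:
Block summaries:
  n0: {h,t} / ∅
  n1: {f,g} / {h}
  n2: {g,t} / {t}
  n3: {f} / ∅
  n4: {w} / {t}
  n5: {h,t,w} / {t}
  n6: {f} / {f}
  n7: {t} / ∅
  n8: {f,g} / ∅

Backward fixpoint:
  n0: in=∅ out={h,t}
  n1: in={h,t} out={f,h,t}
  n2: in={t} out={t}
  n3: in={h,t} out={f,h,t}
  n4: in={f,t} out={f}
  n5: in={t} out=∅
  n6: in={f} out=∅
  n7: in=∅ out=∅
  n8: in=∅ out=∅

Conflict graph:
  f — {g,h,t,w}
  g — {f,h,t}
  h — {f,g,t}
  t — {f,g,h,w}
  w — {f,t}

Colouring:
  lower bound: {f,g,h,t} mutually conflict ⇒ χ ≥ 4
  assign f→r0 g→r2 h→r3 t→r1 w→r2 — no edge inside a register ⇒ χ ≤ 4
  χ = 4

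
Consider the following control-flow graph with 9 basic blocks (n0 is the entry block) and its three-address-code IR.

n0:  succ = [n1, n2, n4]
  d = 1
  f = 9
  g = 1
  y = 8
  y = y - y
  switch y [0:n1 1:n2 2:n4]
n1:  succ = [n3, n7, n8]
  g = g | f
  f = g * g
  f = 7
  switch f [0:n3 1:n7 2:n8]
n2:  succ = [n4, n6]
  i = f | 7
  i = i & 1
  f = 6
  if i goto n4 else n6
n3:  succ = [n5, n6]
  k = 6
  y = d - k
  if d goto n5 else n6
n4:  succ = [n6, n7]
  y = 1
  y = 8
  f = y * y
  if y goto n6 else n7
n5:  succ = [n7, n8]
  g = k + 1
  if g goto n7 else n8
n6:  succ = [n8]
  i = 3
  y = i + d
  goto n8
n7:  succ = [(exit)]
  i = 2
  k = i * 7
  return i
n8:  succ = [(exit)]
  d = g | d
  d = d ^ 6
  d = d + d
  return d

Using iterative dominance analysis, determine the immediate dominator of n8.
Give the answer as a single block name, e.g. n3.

Answer: n0

Analysis:
idom tree: n1←n0 n2←n0 n3←n1 n4←n0 n5←n3 n6←n0 n7←n0 n8←n0
Dom at joins:
  n4: preds {n0,n2}: {n0} ∩ {n0,n2} = {n0}; idom=n0
  n6: preds {n2,n3,n4}: {n0,n2} ∩ {n0,n1,n3} ∩ {n0,n4} = {n0}; idom=n0
  n7: preds {n1,n4,n5}: {n0,n1} ∩ {n0,n4} ∩ {n0,n1,n3,n5} = {n0}; idom=n0
  n8: preds {n1,n5,n6}: {n0,n1} ∩ {n0,n1,n3,n5} ∩ {n0,n6} = {n0}; idom=n0

idom(n8) = n0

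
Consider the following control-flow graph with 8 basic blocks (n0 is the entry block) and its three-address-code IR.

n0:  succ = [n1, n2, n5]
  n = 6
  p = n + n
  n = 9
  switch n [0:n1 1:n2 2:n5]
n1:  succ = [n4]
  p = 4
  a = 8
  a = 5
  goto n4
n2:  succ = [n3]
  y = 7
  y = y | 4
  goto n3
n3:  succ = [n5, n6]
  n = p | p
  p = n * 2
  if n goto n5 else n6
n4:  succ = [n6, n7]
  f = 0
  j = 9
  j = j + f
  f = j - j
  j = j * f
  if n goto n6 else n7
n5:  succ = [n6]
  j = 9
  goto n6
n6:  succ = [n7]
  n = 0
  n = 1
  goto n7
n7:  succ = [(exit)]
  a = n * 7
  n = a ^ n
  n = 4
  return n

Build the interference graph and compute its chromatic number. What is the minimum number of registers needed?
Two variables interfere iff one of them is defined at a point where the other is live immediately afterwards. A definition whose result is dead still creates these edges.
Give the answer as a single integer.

Answer: 3

Analysis:
Per-block:
  n0: {n,p} / ∅
  n1: {a,p} / ∅
  n2: {y} / ∅
  n3: {n,p} / {p}
  n4: {f,j} / {n}
  n5: {j} / ∅
  n6: {n} / ∅
  n7: {a,n} / {n}

Liveness:
  n0 li=∅ lo={n,p}
  n1 li={n} lo={n}
  n2 li={p} lo={p}
  n3 li={p} lo=∅
  n4 li={n} lo={n}
  n5 li=∅ lo=∅
  n6 li=∅ lo={n}
  n7 li={n} lo=∅

Interference:
  a↔{n}
  f↔{j,n}
  j↔{f,n}
  n↔{a,f,j,p}
  p↔{n,y}
  y↔{p}

Registers:
  {f,j,n} pairwise interfere (3-clique) ⇒ χ ≥ 3
  assign a→c1 f→c1 j→c2 n→c0 p→c1 y→c0 — no edge inside a register ⇒ χ ≤ 3
  χ = 3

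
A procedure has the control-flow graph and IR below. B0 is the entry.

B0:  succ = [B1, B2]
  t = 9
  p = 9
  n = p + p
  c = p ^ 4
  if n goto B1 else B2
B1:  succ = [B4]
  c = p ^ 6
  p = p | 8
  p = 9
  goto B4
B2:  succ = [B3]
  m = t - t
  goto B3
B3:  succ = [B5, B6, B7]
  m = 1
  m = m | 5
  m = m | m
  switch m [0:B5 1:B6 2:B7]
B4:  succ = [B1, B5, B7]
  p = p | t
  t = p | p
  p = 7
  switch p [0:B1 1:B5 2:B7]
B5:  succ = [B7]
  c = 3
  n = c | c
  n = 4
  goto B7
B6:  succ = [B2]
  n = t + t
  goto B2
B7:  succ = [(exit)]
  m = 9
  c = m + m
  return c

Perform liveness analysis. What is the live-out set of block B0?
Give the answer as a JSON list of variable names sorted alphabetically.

Answer: ["p", "t"]

Analysis:
Block summaries:
  B0: {c,n,p,t} / ∅
  B1: {c,p} / {p}
  B2: {m} / {t}
  B3: {m} / ∅
  B4: {p,t} / {p,t}
  B5: {c,n} / ∅
  B6: {n} / {t}
  B7: {c,m} / ∅

Liveness:
  live B0: ∅→{p,t}
  live B1: {p,t}→{p,t}
  live B2: {t}→{t}
  live B3: {t}→{t}
  live B4: {p,t}→{p,t}
  live B5: ∅→∅
  live B6: {t}→{t}
  live B7: ∅→∅

live-out(B0) = ["p", "t"]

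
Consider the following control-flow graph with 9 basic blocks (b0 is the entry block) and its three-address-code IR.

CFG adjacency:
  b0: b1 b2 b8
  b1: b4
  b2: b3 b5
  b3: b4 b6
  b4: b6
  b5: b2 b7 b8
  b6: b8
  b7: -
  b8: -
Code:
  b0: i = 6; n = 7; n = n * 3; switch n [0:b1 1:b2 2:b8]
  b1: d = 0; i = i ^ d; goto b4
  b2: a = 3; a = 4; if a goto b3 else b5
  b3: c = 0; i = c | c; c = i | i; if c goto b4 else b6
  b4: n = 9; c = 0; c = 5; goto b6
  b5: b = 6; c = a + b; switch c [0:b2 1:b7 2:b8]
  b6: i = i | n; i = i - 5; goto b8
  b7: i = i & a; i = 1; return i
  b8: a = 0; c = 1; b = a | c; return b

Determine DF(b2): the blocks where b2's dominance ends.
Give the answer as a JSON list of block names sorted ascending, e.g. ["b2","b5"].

idom tree: b1←b0 b2←b0 b3←b2 b4←b0 b5←b2 b6←b0 b7←b5 b8←b0
Dom∩ at merges:
  b2: preds {b0,b5}: {b0} ∩ {b0,b2,b5} = {b0}; idom=b0
  b4: preds {b1,b3}: {b0,b1} ∩ {b0,b2,b3} = {b0}; idom=b0
  b6: preds {b3,b4}: {b0,b2,b3} ∩ {b0,b4} = {b0}; idom=b0
  b8: preds {b0,b5,b6}: {b0} ∩ {b0,b2,b5} ∩ {b0,b6} = {b0}; idom=b0

Frontier:
  b2←b0: walk · to b0
  b2←b5: walk b5→b2 to b0
  b4←b1: walk b1 to b0
  b4←b3: walk b3→b2 to b0
  b6←b3: walk b3→b2 to b0
  b6←b4: walk b4 to b0
  b8←b0: walk · to b0
  b8←b5: walk b5→b2 to b0
  b8←b6: walk b6 to b0
  b0 → ∅
  b1 → {b4}
  b2 → {b2,b4,b6,b8}
  b3 → {b4,b6}
  b4 → {b6}
  b5 → {b2,b8}
  b6 → {b8}
  b7 → ∅
  b8 → ∅

DF(b2) = ["b2", "b4", "b6", "b8"]

Answer: ["b2", "b4", "b6", "b8"]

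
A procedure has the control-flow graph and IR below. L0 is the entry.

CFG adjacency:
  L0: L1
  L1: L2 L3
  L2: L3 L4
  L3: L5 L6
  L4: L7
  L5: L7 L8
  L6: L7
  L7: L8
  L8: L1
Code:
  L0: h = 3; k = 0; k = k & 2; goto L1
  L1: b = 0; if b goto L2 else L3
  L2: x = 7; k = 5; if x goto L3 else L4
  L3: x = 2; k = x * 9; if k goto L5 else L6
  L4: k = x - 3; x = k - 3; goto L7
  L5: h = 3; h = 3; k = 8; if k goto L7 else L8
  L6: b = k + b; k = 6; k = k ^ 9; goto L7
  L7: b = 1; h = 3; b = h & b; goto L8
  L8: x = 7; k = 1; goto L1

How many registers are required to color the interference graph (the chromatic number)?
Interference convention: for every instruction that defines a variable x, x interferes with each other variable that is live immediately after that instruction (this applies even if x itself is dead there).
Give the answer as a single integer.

Answer: 3

Analysis:
def/use:
  L0: def={h,k} ue=∅
  L1: def={b} ue=∅
  L2: def={k,x} ue=∅
  L3: def={k,x} ue=∅
  L4: def={k,x} ue={x}
  L5: def={h,k} ue=∅
  L6: def={b,k} ue={b,k}
  L7: def={b,h} ue=∅
  L8: def={k,x} ue=∅

Liveness:
  live L0: ∅→∅
  live L1: ∅→{b}
  live L2: {b}→{b,x}
  live L3: {b}→{b,k}
  live L4: {x}→∅
  live L5: ∅→∅
  live L6: {b,k}→∅
  live L7: ∅→∅
  live L8: ∅→∅

Interfere edges:
  b↔{h,k,x}
  h↔{b}
  k↔{b,x}
  x↔{b,k}

Colouring:
  lower bound: {b,k,x} mutually conflict ⇒ χ ≥ 3
  3-colouring: r0={b}  r1={h,k}  r2={x}
  χ = 3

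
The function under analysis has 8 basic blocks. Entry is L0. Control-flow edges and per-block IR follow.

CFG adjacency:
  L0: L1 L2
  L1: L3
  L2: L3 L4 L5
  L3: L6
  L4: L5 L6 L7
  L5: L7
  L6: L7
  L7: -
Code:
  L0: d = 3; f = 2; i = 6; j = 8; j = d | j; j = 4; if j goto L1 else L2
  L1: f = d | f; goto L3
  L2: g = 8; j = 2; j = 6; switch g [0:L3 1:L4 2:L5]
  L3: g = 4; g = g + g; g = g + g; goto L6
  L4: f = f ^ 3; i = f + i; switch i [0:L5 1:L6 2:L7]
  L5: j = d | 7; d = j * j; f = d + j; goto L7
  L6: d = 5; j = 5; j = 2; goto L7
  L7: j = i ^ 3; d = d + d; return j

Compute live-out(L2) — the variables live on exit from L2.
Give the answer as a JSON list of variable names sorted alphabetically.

Answer: ["d", "f", "i"]

Analysis:
Block summaries:
  L0: {d,f,i,j} / ∅
  L1: {f} / {d,f}
  L2: {g,j} / ∅
  L3: {g} / ∅
  L4: {f,i} / {f,i}
  L5: {d,f,j} / {d}
  L6: {d,j} / ∅
  L7: {d,j} / {d,i}

Backward fixpoint:
  live L0: ∅→{d,f,i}
  live L1: {d,f,i}→{i}
  live L2: {d,f,i}→{d,f,i}
  live L3: {i}→{i}
  live L4: {d,f,i}→{d,i}
  live L5: {d,i}→{d,i}
  live L6: {i}→{d,i}
  live L7: {d,i}→∅

live-out(L2) = ["d", "f", "i"]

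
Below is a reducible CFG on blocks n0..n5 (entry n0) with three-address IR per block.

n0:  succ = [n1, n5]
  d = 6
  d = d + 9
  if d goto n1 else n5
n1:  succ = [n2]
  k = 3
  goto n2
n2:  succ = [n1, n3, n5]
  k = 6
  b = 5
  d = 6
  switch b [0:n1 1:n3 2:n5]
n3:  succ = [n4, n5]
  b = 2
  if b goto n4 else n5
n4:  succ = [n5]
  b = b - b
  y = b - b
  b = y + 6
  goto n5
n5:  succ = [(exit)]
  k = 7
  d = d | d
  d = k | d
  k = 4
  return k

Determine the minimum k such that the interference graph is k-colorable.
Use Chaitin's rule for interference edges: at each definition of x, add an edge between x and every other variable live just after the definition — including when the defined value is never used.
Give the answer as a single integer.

Answer: 2

Derivation:
Per-block:
  n0: {d} / ∅
  n1: {k} / ∅
  n2: {b,d,k} / ∅
  n3: {b} / ∅
  n4: {b,y} / {b}
  n5: {d,k} / {d}

Backward fixpoint:
  n0 li=∅ lo={d}
  n1 li=∅ lo=∅
  n2 li=∅ lo={d}
  n3 li={d} lo={b,d}
  n4 li={b,d} lo={d}
  n5 li={d} lo=∅

Interfere edges:
  b↔{d}
  d↔{b,k,y}
  k↔{d}
  y↔{d}

Chromatic number:
  {b,d} pairwise interfere (2-clique) ⇒ χ ≥ 2
  2-colouring: r0={d}  r1={b,k,y}
  χ = 2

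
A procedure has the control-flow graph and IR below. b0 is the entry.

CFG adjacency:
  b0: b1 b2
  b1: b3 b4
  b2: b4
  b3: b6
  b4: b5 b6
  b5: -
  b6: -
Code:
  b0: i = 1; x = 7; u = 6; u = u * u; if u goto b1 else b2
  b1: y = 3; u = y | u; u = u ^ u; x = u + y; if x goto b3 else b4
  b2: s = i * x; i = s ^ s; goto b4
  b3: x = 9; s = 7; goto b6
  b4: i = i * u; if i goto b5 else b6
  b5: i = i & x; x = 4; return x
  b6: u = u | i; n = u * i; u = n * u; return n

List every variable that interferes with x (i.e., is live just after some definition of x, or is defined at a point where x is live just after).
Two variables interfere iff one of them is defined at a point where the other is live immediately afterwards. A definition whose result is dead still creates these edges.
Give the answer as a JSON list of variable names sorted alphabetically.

Per-block:
  b0 def {i,u,x} use ∅
  b1 def {u,x,y} use {u}
  b2 def {i,s} use {i,x}
  b3 def {s,x} use ∅
  b4 def {i} use {i,u}
  b5 def {i,x} use {i,x}
  b6 def {n,u} use {i,u}

Backward fixpoint:
  b0 li=∅ lo={i,u,x}
  b1 li={i,u} lo={i,u,x}
  b2 li={i,u,x} lo={i,u,x}
  b3 li={i,u} lo={i,u}
  b4 li={i,u,x} lo={i,u,x}
  b5 li={i,x} lo=∅
  b6 li={i,u} lo=∅

Interference:
  i: {s,u,x,y}
  n: {u}
  s: {i,u,x}
  u: {i,n,s,x,y}
  x: {i,s,u}
  y: {i,u}

N(x) = ["i", "s", "u"]

Answer: ["i", "s", "u"]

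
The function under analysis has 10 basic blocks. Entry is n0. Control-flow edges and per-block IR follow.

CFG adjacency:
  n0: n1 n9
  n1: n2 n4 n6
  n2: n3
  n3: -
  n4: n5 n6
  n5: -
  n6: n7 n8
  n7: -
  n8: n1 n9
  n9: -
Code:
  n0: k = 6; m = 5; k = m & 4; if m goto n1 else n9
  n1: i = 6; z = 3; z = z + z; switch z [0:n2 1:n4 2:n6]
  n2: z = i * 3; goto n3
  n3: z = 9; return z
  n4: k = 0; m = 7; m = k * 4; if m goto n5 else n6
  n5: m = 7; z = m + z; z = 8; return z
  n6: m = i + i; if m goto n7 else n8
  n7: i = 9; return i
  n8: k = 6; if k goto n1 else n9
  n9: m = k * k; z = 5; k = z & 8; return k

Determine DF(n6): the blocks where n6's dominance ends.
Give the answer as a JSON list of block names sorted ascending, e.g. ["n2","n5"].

Answer: ["n1", "n9"]

Derivation:
idom tree: n1←n0 n2←n1 n3←n2 n4←n1 n5←n4 n6←n1 n7←n6 n8←n6 n9←n0
Dom at joins:
  n1: preds {n0,n8}: {n0} ∩ {n0,n1,n6,n8} = {n0}; idom=n0
  n6: preds {n1,n4}: {n0,n1} ∩ {n0,n1,n4} = {n0,n1}; idom=n1
  n9: preds {n0,n8}: {n0} ∩ {n0,n1,n6,n8} = {n0}; idom=n0

DF walk-up:
  n1←n0: walk · to n0
  n1←n8: walk n8→n6→n1 to n0
  n6←n1: walk · to n1
  n6←n4: walk n4 to n1
  n9←n0: walk · to n0
  n9←n8: walk n8→n6→n1 to n0
  n0: DF=∅
  n1: DF={n1,n9}
  n2: DF=∅
  n3: DF=∅
  n4: DF={n6}
  n5: DF=∅
  n6: DF={n1,n9}
  n7: DF=∅
  n8: DF={n1,n9}
  n9: DF=∅

DF(n6) = ["n1", "n9"]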